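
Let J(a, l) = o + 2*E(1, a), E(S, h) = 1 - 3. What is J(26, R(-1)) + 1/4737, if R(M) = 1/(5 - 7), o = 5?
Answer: 4738/4737 ≈ 1.0002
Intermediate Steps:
E(S, h) = -2
R(M) = -½ (R(M) = 1/(-2) = -½)
J(a, l) = 1 (J(a, l) = 5 + 2*(-2) = 5 - 4 = 1)
J(26, R(-1)) + 1/4737 = 1 + 1/4737 = 4738/4737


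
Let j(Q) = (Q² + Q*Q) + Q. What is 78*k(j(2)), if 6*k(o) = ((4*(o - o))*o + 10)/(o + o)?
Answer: 13/2 ≈ 6.5000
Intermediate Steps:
j(Q) = Q + 2*Q² (j(Q) = (Q² + Q²) + Q = 2*Q² + Q = Q + 2*Q²)
k(o) = 5/(6*o) (k(o) = (((4*(o - o))*o + 10)/(o + o))/6 = (((4*0)*o + 10)/((2*o)))/6 = ((0*o + 10)*(1/(2*o)))/6 = ((0 + 10)*(1/(2*o)))/6 = (10*(1/(2*o)))/6 = (5/o)/6 = 5/(6*o))
78*k(j(2)) = 78*(5/(6*((2*(1 + 2*2))))) = 78*(5/(6*((2*(1 + 4))))) = 78*(5/(6*((2*5)))) = 78*((⅚)/10) = 78*((⅚)*(⅒)) = 78*(1/12) = 13/2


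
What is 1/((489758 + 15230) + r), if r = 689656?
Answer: 1/1194644 ≈ 8.3707e-7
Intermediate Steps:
1/((489758 + 15230) + r) = 1/((489758 + 15230) + 689656) = 1/(504988 + 689656) = 1/1194644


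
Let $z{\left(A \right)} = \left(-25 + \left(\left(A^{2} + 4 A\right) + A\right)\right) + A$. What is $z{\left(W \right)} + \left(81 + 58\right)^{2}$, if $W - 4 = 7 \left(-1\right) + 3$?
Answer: $19296$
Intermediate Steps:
$W = 0$ ($W = 4 + \left(7 \left(-1\right) + 3\right) = 4 + \left(-7 + 3\right) = 4 - 4 = 0$)
$z{\left(A \right)} = -25 + A^{2} + 6 A$ ($z{\left(A \right)} = \left(-25 + \left(A^{2} + 5 A\right)\right) + A = \left(-25 + A^{2} + 5 A\right) + A = -25 + A^{2} + 6 A$)
$z{\left(W \right)} + \left(81 + 58\right)^{2} = \left(-25 + 0^{2} + 6 \cdot 0\right) + \left(81 + 58\right)^{2} = \left(-25 + 0 + 0\right) + 139^{2} = -25 + 19321 = 19296$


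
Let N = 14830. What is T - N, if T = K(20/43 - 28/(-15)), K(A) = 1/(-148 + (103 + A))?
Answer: -408137075/27521 ≈ -14830.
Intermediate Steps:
K(A) = 1/(-45 + A)
T = -645/27521 (T = 1/(-45 + (20/43 - 28/(-15))) = 1/(-45 + (20*(1/43) - 28*(-1/15))) = 1/(-45 + (20/43 + 28/15)) = 1/(-45 + 1504/645) = 1/(-27521/645) = -645/27521 ≈ -0.023437)
T - N = -645/27521 - 1*14830 = -645/27521 - 14830 = -408137075/27521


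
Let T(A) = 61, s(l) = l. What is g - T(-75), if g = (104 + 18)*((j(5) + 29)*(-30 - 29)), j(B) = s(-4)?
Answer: -180011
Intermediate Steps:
j(B) = -4
g = -179950 (g = (104 + 18)*((-4 + 29)*(-30 - 29)) = 122*(25*(-59)) = 122*(-1475) = -179950)
g - T(-75) = -179950 - 1*61 = -179950 - 61 = -180011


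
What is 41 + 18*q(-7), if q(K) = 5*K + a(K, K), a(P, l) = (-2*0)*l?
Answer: -589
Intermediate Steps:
a(P, l) = 0 (a(P, l) = 0*l = 0)
q(K) = 5*K (q(K) = 5*K + 0 = 5*K)
41 + 18*q(-7) = 41 + 18*(5*(-7)) = 41 + 18*(-35) = 41 - 630 = -589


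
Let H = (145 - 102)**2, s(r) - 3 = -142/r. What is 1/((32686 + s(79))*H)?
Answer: 79/4774652361 ≈ 1.6546e-8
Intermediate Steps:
s(r) = 3 - 142/r
H = 1849 (H = 43**2 = 1849)
1/((32686 + s(79))*H) = 1/((32686 + (3 - 142/79))*1849) = (1/1849)/(32686 + (3 - 142*1/79)) = (1/1849)/(32686 + (3 - 142/79)) = (1/1849)/(32686 + 95/79) = (1/1849)/(2582289/79) = (79/2582289)*(1/1849) = 79/4774652361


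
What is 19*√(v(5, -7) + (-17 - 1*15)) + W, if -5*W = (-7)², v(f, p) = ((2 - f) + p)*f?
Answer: -49/5 + 19*I*√82 ≈ -9.8 + 172.05*I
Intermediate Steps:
v(f, p) = f*(2 + p - f) (v(f, p) = (2 + p - f)*f = f*(2 + p - f))
W = -49/5 (W = -⅕*(-7)² = -⅕*49 = -49/5 ≈ -9.8000)
19*√(v(5, -7) + (-17 - 1*15)) + W = 19*√(5*(2 - 7 - 1*5) + (-17 - 1*15)) - 49/5 = 19*√(5*(2 - 7 - 5) + (-17 - 15)) - 49/5 = 19*√(5*(-10) - 32) - 49/5 = 19*√(-50 - 32) - 49/5 = 19*√(-82) - 49/5 = 19*(I*√82) - 49/5 = 19*I*√82 - 49/5 = -49/5 + 19*I*√82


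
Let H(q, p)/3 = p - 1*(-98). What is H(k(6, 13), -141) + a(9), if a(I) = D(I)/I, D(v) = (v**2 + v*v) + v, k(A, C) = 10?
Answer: -110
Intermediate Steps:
D(v) = v + 2*v**2 (D(v) = (v**2 + v**2) + v = 2*v**2 + v = v + 2*v**2)
H(q, p) = 294 + 3*p (H(q, p) = 3*(p - 1*(-98)) = 3*(p + 98) = 3*(98 + p) = 294 + 3*p)
a(I) = 1 + 2*I (a(I) = (I*(1 + 2*I))/I = 1 + 2*I)
H(k(6, 13), -141) + a(9) = (294 + 3*(-141)) + (1 + 2*9) = (294 - 423) + (1 + 18) = -129 + 19 = -110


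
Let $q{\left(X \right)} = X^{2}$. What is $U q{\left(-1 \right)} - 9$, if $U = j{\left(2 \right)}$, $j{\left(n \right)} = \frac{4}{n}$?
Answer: $-7$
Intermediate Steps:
$U = 2$ ($U = \frac{4}{2} = 4 \cdot \frac{1}{2} = 2$)
$U q{\left(-1 \right)} - 9 = 2 \left(-1\right)^{2} - 9 = 2 \cdot 1 - 9 = 2 - 9 = -7$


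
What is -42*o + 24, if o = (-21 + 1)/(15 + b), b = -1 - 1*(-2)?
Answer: 153/2 ≈ 76.500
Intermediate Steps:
b = 1 (b = -1 + 2 = 1)
o = -5/4 (o = (-21 + 1)/(15 + 1) = -20/16 = -20*1/16 = -5/4 ≈ -1.2500)
-42*o + 24 = -42*(-5/4) + 24 = 105/2 + 24 = 153/2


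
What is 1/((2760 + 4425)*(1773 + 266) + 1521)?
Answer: 1/14651736 ≈ 6.8251e-8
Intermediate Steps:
1/((2760 + 4425)*(1773 + 266) + 1521) = 1/(7185*2039 + 1521) = 1/(14650215 + 1521) = 1/14651736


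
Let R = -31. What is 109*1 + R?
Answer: 78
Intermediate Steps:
109*1 + R = 109*1 - 31 = 109 - 31 = 78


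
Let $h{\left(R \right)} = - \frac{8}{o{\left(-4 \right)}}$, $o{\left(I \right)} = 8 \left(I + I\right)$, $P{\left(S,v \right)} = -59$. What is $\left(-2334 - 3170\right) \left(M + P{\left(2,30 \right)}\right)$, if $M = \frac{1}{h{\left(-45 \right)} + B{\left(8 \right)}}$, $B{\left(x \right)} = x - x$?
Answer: $280704$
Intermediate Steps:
$o{\left(I \right)} = 16 I$ ($o{\left(I \right)} = 8 \cdot 2 I = 16 I$)
$h{\left(R \right)} = \frac{1}{8}$ ($h{\left(R \right)} = - \frac{8}{16 \left(-4\right)} = - \frac{8}{-64} = \left(-8\right) \left(- \frac{1}{64}\right) = \frac{1}{8}$)
$B{\left(x \right)} = 0$
$M = 8$ ($M = \frac{1}{\frac{1}{8} + 0} = \frac{1}{\frac{1}{8}} = 8$)
$\left(-2334 - 3170\right) \left(M + P{\left(2,30 \right)}\right) = \left(-2334 - 3170\right) \left(8 - 59\right) = \left(-5504\right) \left(-51\right) = 280704$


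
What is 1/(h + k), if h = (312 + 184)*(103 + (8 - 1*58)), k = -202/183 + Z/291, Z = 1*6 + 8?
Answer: 17751/466619548 ≈ 3.8042e-5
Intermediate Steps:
Z = 14 (Z = 6 + 8 = 14)
k = -18740/17751 (k = -202/183 + 14/291 = -18740/17751 ≈ -1.0557)
h = 26288 (h = 496*(103 + (8 - 58)) = 496*(103 - 50) = 496*53 = 26288)
1/(h + k) = 1/(26288 - 18740/17751) = 1/(466619548/17751) = 17751/466619548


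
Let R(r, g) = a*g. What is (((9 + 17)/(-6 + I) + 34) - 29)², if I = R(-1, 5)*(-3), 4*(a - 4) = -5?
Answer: 707281/35721 ≈ 19.800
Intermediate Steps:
a = 11/4 (a = 4 + (¼)*(-5) = 4 - 5/4 = 11/4 ≈ 2.7500)
R(r, g) = 11*g/4
I = -165/4 (I = ((11/4)*5)*(-3) = (55/4)*(-3) = -165/4 ≈ -41.250)
(((9 + 17)/(-6 + I) + 34) - 29)² = (((9 + 17)/(-6 - 165/4) + 34) - 29)² = ((26/(-189/4) + 34) - 29)² = ((26*(-4/189) + 34) - 29)² = ((-104/189 + 34) - 29)² = (6322/189 - 29)² = (841/189)² = 707281/35721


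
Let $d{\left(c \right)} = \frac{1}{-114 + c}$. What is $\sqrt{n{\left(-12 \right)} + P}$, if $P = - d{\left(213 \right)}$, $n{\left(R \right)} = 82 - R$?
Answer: $\frac{\sqrt{102355}}{33} \approx 9.6948$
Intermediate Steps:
$P = - \frac{1}{99}$ ($P = - \frac{1}{-114 + 213} = - \frac{1}{99} \approx -0.010101$)
$\sqrt{n{\left(-12 \right)} + P} = \sqrt{\left(82 - -12\right) - \frac{1}{99}} = \sqrt{\left(82 + 12\right) - \frac{1}{99}} = \sqrt{94 - \frac{1}{99}} = \sqrt{\frac{9305}{99}} = \frac{\sqrt{102355}}{33}$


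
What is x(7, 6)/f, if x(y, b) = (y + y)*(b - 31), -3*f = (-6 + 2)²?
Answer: 525/8 ≈ 65.625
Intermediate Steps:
f = -16/3 (f = -(-6 + 2)²/3 = -⅓*(-4)² = -⅓*16 = -16/3 ≈ -5.3333)
x(y, b) = 2*y*(-31 + b) (x(y, b) = (2*y)*(-31 + b) = 2*y*(-31 + b))
x(7, 6)/f = (2*7*(-31 + 6))/(-16/3) = (2*7*(-25))*(-3/16) = -350*(-3/16) = 525/8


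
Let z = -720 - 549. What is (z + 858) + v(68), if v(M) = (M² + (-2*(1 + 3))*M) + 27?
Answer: 3696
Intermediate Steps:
z = -1269
v(M) = 27 + M² - 8*M (v(M) = (M² + (-2*4)*M) + 27 = (M² - 8*M) + 27 = 27 + M² - 8*M)
(z + 858) + v(68) = (-1269 + 858) + (27 + 68² - 8*68) = -411 + (27 + 4624 - 544) = -411 + 4107 = 3696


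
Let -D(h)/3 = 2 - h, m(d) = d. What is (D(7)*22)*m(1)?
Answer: 330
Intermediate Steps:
D(h) = -6 + 3*h (D(h) = -3*(2 - h) = -6 + 3*h)
(D(7)*22)*m(1) = ((-6 + 3*7)*22)*1 = ((-6 + 21)*22)*1 = (15*22)*1 = 330*1 = 330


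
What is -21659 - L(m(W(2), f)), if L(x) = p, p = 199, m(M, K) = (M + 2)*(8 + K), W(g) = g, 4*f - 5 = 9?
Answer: -21858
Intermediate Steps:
f = 7/2 (f = 5/4 + (¼)*9 = 5/4 + 9/4 = 7/2 ≈ 3.5000)
m(M, K) = (2 + M)*(8 + K)
L(x) = 199
-21659 - L(m(W(2), f)) = -21659 - 1*199 = -21659 - 199 = -21858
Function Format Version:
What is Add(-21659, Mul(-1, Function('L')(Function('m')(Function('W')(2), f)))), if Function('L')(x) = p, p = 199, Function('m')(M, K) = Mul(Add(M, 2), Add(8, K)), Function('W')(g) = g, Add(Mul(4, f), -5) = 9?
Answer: -21858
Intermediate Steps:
f = Rational(7, 2) (f = Add(Rational(5, 4), Mul(Rational(1, 4), 9)) = Add(Rational(5, 4), Rational(9, 4)) = Rational(7, 2) ≈ 3.5000)
Function('m')(M, K) = Mul(Add(2, M), Add(8, K))
Function('L')(x) = 199
Add(-21659, Mul(-1, Function('L')(Function('m')(Function('W')(2), f)))) = Add(-21659, Mul(-1, 199)) = Add(-21659, -199) = -21858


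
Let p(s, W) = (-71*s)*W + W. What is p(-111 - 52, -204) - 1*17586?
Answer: -2378682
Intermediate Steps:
p(s, W) = W - 71*W*s (p(s, W) = -71*W*s + W = W - 71*W*s)
p(-111 - 52, -204) - 1*17586 = -204*(1 - 71*(-111 - 52)) - 1*17586 = -204*(1 - 71*(-163)) - 17586 = -204*(1 + 11573) - 17586 = -204*11574 - 17586 = -2361096 - 17586 = -2378682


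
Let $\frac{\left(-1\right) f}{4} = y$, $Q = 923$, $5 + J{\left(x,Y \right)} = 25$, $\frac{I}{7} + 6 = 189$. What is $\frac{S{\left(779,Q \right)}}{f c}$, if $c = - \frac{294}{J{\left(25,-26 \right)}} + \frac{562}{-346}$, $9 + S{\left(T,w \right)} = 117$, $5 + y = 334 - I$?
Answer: $- \frac{23355}{13442716} \approx -0.0017374$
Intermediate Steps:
$I = 1281$ ($I = -42 + 7 \cdot 189 = -42 + 1323 = 1281$)
$J{\left(x,Y \right)} = 20$ ($J{\left(x,Y \right)} = -5 + 25 = 20$)
$y = -952$ ($y = -5 + \left(334 - 1281\right) = -5 - 947 = -952$)
$S{\left(T,w \right)} = 108$ ($S{\left(T,w \right)} = -9 + 117 = 108$)
$c = - \frac{28241}{1730}$ ($c = - \frac{294}{20} + \frac{562}{-346} = \left(-294\right) \frac{1}{20} + 562 \left(- \frac{1}{346}\right) = - \frac{147}{10} - \frac{281}{173} = - \frac{28241}{1730} \approx -16.324$)
$f = 3808$ ($f = \left(-4\right) \left(-952\right) = 3808$)
$\frac{S{\left(779,Q \right)}}{f c} = \frac{108}{3808 \left(- \frac{28241}{1730}\right)} = \frac{108}{- \frac{53770864}{865}} = 108 \left(- \frac{865}{53770864}\right) = - \frac{23355}{13442716}$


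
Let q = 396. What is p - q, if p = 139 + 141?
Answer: -116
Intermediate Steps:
p = 280
p - q = 280 - 1*396 = 280 - 396 = -116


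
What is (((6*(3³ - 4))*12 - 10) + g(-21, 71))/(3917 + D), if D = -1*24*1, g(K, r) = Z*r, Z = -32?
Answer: -626/3893 ≈ -0.16080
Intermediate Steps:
g(K, r) = -32*r
D = -24 (D = -24*1 = -24)
(((6*(3³ - 4))*12 - 10) + g(-21, 71))/(3917 + D) = (((6*(3³ - 4))*12 - 10) - 32*71)/(3917 - 24) = (((6*(27 - 4))*12 - 10) - 2272)/3893 = (((6*23)*12 - 10) - 2272)*(1/3893) = ((138*12 - 10) - 2272)*(1/3893) = ((1656 - 10) - 2272)*(1/3893) = (1646 - 2272)*(1/3893) = -626*1/3893 = -626/3893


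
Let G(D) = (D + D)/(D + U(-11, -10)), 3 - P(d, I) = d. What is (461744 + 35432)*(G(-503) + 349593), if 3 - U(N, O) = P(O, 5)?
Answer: 89164645084840/513 ≈ 1.7381e+11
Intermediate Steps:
P(d, I) = 3 - d
U(N, O) = O (U(N, O) = 3 - (3 - O) = 3 + (-3 + O) = O)
G(D) = 2*D/(-10 + D) (G(D) = (D + D)/(D - 10) = (2*D)/(-10 + D) = 2*D/(-10 + D))
(461744 + 35432)*(G(-503) + 349593) = (461744 + 35432)*(2*(-503)/(-10 - 503) + 349593) = 497176*(2*(-503)/(-513) + 349593) = 497176*(2*(-503)*(-1/513) + 349593) = 497176*(1006/513 + 349593) = 497176*(179342215/513) = 89164645084840/513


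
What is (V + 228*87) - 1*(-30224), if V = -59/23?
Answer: 1151321/23 ≈ 50057.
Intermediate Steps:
V = -59/23 (V = -59*1/23 = -59/23 ≈ -2.5652)
(V + 228*87) - 1*(-30224) = (-59/23 + 228*87) - 1*(-30224) = (-59/23 + 19836) + 30224 = 456169/23 + 30224 = 1151321/23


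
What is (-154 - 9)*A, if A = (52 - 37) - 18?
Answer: 489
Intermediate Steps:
A = -3 (A = 15 - 18 = -3)
(-154 - 9)*A = (-154 - 9)*(-3) = -163*(-3) = 489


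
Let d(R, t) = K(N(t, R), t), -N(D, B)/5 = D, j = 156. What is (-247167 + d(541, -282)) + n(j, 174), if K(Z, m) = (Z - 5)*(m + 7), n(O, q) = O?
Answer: -633386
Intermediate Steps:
N(D, B) = -5*D
K(Z, m) = (-5 + Z)*(7 + m)
d(R, t) = -35 - 40*t - 5*t² (d(R, t) = -35 - 5*t + 7*(-5*t) + (-5*t)*t = -35 - 5*t - 35*t - 5*t² = -35 - 40*t - 5*t²)
(-247167 + d(541, -282)) + n(j, 174) = (-247167 + (-35 - 40*(-282) - 5*(-282)²)) + 156 = (-247167 + (-35 + 11280 - 5*79524)) + 156 = (-247167 + (-35 + 11280 - 397620)) + 156 = (-247167 - 386375) + 156 = -633542 + 156 = -633386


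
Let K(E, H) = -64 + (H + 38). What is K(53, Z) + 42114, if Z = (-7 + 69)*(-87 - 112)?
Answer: 29750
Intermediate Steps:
Z = -12338 (Z = 62*(-199) = -12338)
K(E, H) = -26 + H (K(E, H) = -64 + (38 + H) = -26 + H)
K(53, Z) + 42114 = (-26 - 12338) + 42114 = -12364 + 42114 = 29750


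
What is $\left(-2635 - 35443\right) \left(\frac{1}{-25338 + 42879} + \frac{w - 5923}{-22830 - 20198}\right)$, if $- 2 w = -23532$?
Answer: $\frac{1950527177365}{377377074} \approx 5168.6$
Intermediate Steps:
$w = 11766$ ($w = \left(- \frac{1}{2}\right) \left(-23532\right) = 11766$)
$\left(-2635 - 35443\right) \left(\frac{1}{-25338 + 42879} + \frac{w - 5923}{-22830 - 20198}\right) = \left(-2635 - 35443\right) \left(\frac{1}{-25338 + 42879} + \frac{11766 - 5923}{-22830 - 20198}\right) = - 38078 \left(\frac{1}{17541} + \frac{5843}{-43028}\right) = - 38078 \left(\frac{1}{17541} + 5843 \left(- \frac{1}{43028}\right)\right) = - 38078 \left(\frac{1}{17541} - \frac{5843}{43028}\right) = \left(-38078\right) \left(- \frac{102449035}{754754148}\right) = \frac{1950527177365}{377377074}$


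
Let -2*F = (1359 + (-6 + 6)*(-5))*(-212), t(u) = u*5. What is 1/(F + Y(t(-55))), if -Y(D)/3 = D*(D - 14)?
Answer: -1/94371 ≈ -1.0596e-5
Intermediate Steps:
t(u) = 5*u
Y(D) = -3*D*(-14 + D) (Y(D) = -3*D*(D - 14) = -3*D*(-14 + D))
F = 144054 (F = -(1359 + (-6 + 6)*(-5))*(-212)/2 = -(1359 + 0*(-5))*(-212)/2 = -(1359 + 0)*(-212)/2 = -1359*(-212)/2 = -½*(-288108) = 144054)
1/(F + Y(t(-55))) = 1/(144054 + 3*(5*(-55))*(14 - 5*(-55))) = 1/(144054 + 3*(-275)*(14 - 1*(-275))) = 1/(144054 + 3*(-275)*(14 + 275)) = 1/(144054 + 3*(-275)*289) = 1/(144054 - 238425) = 1/(-94371) = -1/94371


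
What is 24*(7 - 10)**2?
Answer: 216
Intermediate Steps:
24*(7 - 10)**2 = 24*(-3)**2 = 24*9 = 216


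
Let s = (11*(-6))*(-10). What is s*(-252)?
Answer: -166320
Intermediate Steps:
s = 660 (s = -66*(-10) = 660)
s*(-252) = 660*(-252) = -166320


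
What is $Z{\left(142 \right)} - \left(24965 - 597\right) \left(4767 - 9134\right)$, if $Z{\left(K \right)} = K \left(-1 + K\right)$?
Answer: $106435078$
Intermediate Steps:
$Z{\left(142 \right)} - \left(24965 - 597\right) \left(4767 - 9134\right) = 142 \left(-1 + 142\right) - \left(24965 - 597\right) \left(4767 - 9134\right) = 142 \cdot 141 - \left(24965 + \left(-12370 + 11773\right)\right) \left(-4367\right) = 20022 - \left(24965 - 597\right) \left(-4367\right) = 20022 - 24368 \left(-4367\right) = 20022 - -106415056 = 20022 + 106415056 = 106435078$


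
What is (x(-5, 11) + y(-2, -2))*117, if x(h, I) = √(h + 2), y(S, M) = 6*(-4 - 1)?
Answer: -3510 + 117*I*√3 ≈ -3510.0 + 202.65*I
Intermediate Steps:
y(S, M) = -30 (y(S, M) = 6*(-5) = -30)
x(h, I) = √(2 + h)
(x(-5, 11) + y(-2, -2))*117 = (√(2 - 5) - 30)*117 = (√(-3) - 30)*117 = (I*√3 - 30)*117 = (-30 + I*√3)*117 = -3510 + 117*I*√3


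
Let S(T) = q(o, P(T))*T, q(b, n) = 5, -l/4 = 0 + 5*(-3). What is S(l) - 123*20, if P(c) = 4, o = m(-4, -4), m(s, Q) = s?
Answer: -2160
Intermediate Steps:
l = 60 (l = -4*(0 + 5*(-3)) = -4*(0 - 15) = -4*(-15) = 60)
o = -4
S(T) = 5*T
S(l) - 123*20 = 5*60 - 123*20 = 300 - 2460 = -2160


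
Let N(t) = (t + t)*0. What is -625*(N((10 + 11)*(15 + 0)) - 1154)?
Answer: 721250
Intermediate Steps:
N(t) = 0 (N(t) = (2*t)*0 = 0)
-625*(N((10 + 11)*(15 + 0)) - 1154) = -625*(0 - 1154) = -625*(-1154) = 721250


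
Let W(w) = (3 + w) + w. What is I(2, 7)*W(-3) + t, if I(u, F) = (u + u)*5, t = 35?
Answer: -25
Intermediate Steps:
I(u, F) = 10*u (I(u, F) = (2*u)*5 = 10*u)
W(w) = 3 + 2*w
I(2, 7)*W(-3) + t = (10*2)*(3 + 2*(-3)) + 35 = 20*(3 - 6) + 35 = 20*(-3) + 35 = -60 + 35 = -25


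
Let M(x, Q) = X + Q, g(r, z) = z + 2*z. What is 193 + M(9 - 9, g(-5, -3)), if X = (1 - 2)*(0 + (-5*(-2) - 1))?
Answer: 175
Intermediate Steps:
g(r, z) = 3*z
X = -9 (X = -(0 + (10 - 1)) = -(0 + 9) = -1*9 = -9)
M(x, Q) = -9 + Q
193 + M(9 - 9, g(-5, -3)) = 193 + (-9 + 3*(-3)) = 193 + (-9 - 9) = 193 - 18 = 175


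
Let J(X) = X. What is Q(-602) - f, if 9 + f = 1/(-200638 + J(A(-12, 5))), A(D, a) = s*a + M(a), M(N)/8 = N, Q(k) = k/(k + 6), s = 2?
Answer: 299177151/29887612 ≈ 10.010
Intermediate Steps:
Q(k) = k/(6 + k)
M(N) = 8*N
A(D, a) = 10*a (A(D, a) = 2*a + 8*a = 10*a)
f = -1805293/200588 (f = -9 + 1/(-200638 + 10*5) = -9 + 1/(-200638 + 50) = -9 + 1/(-200588) = -9 - 1/200588 = -1805293/200588 ≈ -9.0000)
Q(-602) - f = -602/(6 - 602) - 1*(-1805293/200588) = -602/(-596) + 1805293/200588 = -602*(-1/596) + 1805293/200588 = 301/298 + 1805293/200588 = 299177151/29887612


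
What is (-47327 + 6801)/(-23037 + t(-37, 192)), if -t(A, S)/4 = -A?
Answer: 40526/23185 ≈ 1.7479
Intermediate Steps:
t(A, S) = 4*A (t(A, S) = -(-4)*A = 4*A)
(-47327 + 6801)/(-23037 + t(-37, 192)) = (-47327 + 6801)/(-23037 + 4*(-37)) = -40526/(-23037 - 148) = -40526/(-23185) = -40526*(-1/23185) = 40526/23185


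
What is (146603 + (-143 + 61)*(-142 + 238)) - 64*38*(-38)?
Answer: 231147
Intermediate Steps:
(146603 + (-143 + 61)*(-142 + 238)) - 64*38*(-38) = (146603 - 82*96) - 2432*(-38) = (146603 - 7872) + 92416 = 138731 + 92416 = 231147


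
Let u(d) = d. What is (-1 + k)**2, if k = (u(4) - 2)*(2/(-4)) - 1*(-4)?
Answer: 4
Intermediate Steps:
k = 3 (k = (4 - 2)*(2/(-4)) - 1*(-4) = 2*(2*(-1/4)) + 4 = 2*(-1/2) + 4 = -1 + 4 = 3)
(-1 + k)**2 = (-1 + 3)**2 = 2**2 = 4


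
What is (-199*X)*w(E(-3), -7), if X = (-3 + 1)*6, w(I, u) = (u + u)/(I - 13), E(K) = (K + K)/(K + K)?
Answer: 2786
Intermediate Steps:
E(K) = 1 (E(K) = (2*K)/((2*K)) = (2*K)*(1/(2*K)) = 1)
w(I, u) = 2*u/(-13 + I) (w(I, u) = (2*u)/(-13 + I) = 2*u/(-13 + I))
X = -12 (X = -2*6 = -12)
(-199*X)*w(E(-3), -7) = (-199*(-12))*(2*(-7)/(-13 + 1)) = 2388*(2*(-7)/(-12)) = 2388*(2*(-7)*(-1/12)) = 2388*(7/6) = 2786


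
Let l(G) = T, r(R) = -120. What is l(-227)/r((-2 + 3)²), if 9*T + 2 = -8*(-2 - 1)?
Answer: -11/540 ≈ -0.020370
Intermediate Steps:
T = 22/9 (T = -2/9 + (-8*(-2 - 1))/9 = -2/9 + (-8*(-3))/9 = -2/9 + (⅑)*24 = -2/9 + 8/3 = 22/9 ≈ 2.4444)
l(G) = 22/9
l(-227)/r((-2 + 3)²) = (22/9)/(-120) = (22/9)*(-1/120) = -11/540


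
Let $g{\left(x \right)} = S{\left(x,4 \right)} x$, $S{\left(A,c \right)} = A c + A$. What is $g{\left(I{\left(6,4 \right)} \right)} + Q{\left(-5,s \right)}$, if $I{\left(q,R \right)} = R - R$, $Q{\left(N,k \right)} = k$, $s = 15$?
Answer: $15$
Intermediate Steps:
$S{\left(A,c \right)} = A + A c$
$I{\left(q,R \right)} = 0$
$g{\left(x \right)} = 5 x^{2}$ ($g{\left(x \right)} = x \left(1 + 4\right) x = x 5 x = 5 x x = 5 x^{2}$)
$g{\left(I{\left(6,4 \right)} \right)} + Q{\left(-5,s \right)} = 5 \cdot 0^{2} + 15 = 5 \cdot 0 + 15 = 0 + 15 = 15$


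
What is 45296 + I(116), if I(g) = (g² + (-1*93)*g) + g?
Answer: 48080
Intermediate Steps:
I(g) = g² - 92*g (I(g) = (g² - 93*g) + g = g² - 92*g)
45296 + I(116) = 45296 + 116*(-92 + 116) = 45296 + 116*24 = 45296 + 2784 = 48080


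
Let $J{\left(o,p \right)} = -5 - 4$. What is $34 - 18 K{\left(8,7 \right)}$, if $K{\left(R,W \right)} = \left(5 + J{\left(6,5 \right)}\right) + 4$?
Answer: $34$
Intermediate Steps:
$J{\left(o,p \right)} = -9$
$K{\left(R,W \right)} = 0$ ($K{\left(R,W \right)} = \left(5 - 9\right) + 4 = -4 + 4 = 0$)
$34 - 18 K{\left(8,7 \right)} = 34 - 0 = 34 + 0 = 34$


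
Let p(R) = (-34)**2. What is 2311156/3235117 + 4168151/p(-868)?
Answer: 793360462059/219987956 ≈ 3606.4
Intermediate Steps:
p(R) = 1156
2311156/3235117 + 4168151/p(-868) = 2311156/3235117 + 4168151/1156 = 793360462059/219987956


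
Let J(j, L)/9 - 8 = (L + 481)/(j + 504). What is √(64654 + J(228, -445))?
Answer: √240847093/61 ≈ 254.41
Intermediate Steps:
J(j, L) = 72 + 9*(481 + L)/(504 + j) (J(j, L) = 72 + 9*((L + 481)/(j + 504)) = 72 + 9*((481 + L)/(504 + j)) = 72 + 9*(481 + L)/(504 + j))
√(64654 + J(228, -445)) = √(64654 + 9*(4513 - 445 + 8*228)/(504 + 228)) = √(64654 + 9*(4513 - 445 + 1824)/732) = √(64654 + 9*(1/732)*5892) = √(64654 + 4419/61) = √(3948313/61) = √240847093/61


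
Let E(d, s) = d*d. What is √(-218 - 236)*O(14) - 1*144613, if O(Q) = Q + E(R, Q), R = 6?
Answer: -144613 + 50*I*√454 ≈ -1.4461e+5 + 1065.4*I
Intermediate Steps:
E(d, s) = d²
O(Q) = 36 + Q (O(Q) = Q + 6² = Q + 36 = 36 + Q)
√(-218 - 236)*O(14) - 1*144613 = √(-218 - 236)*(36 + 14) - 1*144613 = √(-454)*50 - 144613 = (I*√454)*50 - 144613 = 50*I*√454 - 144613 = -144613 + 50*I*√454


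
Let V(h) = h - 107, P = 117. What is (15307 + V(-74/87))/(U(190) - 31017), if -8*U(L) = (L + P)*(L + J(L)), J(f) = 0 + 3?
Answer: -10578608/26742669 ≈ -0.39557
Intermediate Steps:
J(f) = 3
V(h) = -107 + h
U(L) = -(3 + L)*(117 + L)/8 (U(L) = -(L + 117)*(L + 3)/8 = -(117 + L)*(3 + L)/8 = -(3 + L)*(117 + L)/8)
(15307 + V(-74/87))/(U(190) - 31017) = (15307 + (-107 - 74/87))/((-351/8 - 15*190 - ⅛*190²) - 31017) = (15307 + (-107 - 74*1/87))/((-351/8 - 2850 - ⅛*36100) - 31017) = (15307 + (-107 - 74/87))/((-351/8 - 2850 - 9025/2) - 31017) = (15307 - 9383/87)/(-59251/8 - 31017) = 1322326/(87*(-307387/8)) = (1322326/87)*(-8/307387) = -10578608/26742669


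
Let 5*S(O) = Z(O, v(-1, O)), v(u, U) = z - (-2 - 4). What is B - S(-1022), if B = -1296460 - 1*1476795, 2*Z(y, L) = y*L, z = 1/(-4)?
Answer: -55453347/20 ≈ -2.7727e+6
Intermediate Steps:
z = -¼ ≈ -0.25000
v(u, U) = 23/4 (v(u, U) = -¼ - (-2 - 4) = -¼ - 1*(-6) = -¼ + 6 = 23/4)
Z(y, L) = L*y/2 (Z(y, L) = (y*L)/2 = (L*y)/2 = L*y/2)
S(O) = 23*O/40 (S(O) = ((½)*(23/4)*O)/5 = (23*O/8)/5 = 23*O/40)
B = -2773255 (B = -1296460 - 1476795 = -2773255)
B - S(-1022) = -2773255 - 23*(-1022)/40 = -2773255 - 1*(-11753/20) = -2773255 + 11753/20 = -55453347/20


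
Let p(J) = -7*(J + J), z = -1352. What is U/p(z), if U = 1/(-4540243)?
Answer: -1/85937719504 ≈ -1.1636e-11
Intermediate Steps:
U = -1/4540243 ≈ -2.2025e-7
p(J) = -14*J
U/p(z) = -1/(4540243*((-14*(-1352)))) = -1/4540243/18928 = -1/4540243*1/18928 = -1/85937719504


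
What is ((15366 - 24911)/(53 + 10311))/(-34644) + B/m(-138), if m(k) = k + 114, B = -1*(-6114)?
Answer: -91468083931/359050416 ≈ -254.75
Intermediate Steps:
B = 6114
m(k) = 114 + k
((15366 - 24911)/(53 + 10311))/(-34644) + B/m(-138) = ((15366 - 24911)/(53 + 10311))/(-34644) + 6114/(114 - 138) = -9545/10364*(-1/34644) + 6114/(-24) = -9545*1/10364*(-1/34644) + 6114*(-1/24) = -9545/10364*(-1/34644) - 1019/4 = 9545/359050416 - 1019/4 = -91468083931/359050416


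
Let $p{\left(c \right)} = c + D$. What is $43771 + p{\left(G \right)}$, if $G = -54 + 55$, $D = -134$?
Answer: $43638$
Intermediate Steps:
$G = 1$
$p{\left(c \right)} = -134 + c$ ($p{\left(c \right)} = c - 134 = -134 + c$)
$43771 + p{\left(G \right)} = 43771 + \left(-134 + 1\right) = 43771 - 133 = 43638$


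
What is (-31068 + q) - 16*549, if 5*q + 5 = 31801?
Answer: -167464/5 ≈ -33493.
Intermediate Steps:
q = 31796/5 (q = -1 + (1/5)*31801 = -1 + 31801/5 = 31796/5 ≈ 6359.2)
(-31068 + q) - 16*549 = (-31068 + 31796/5) - 16*549 = -123544/5 - 8784 = -167464/5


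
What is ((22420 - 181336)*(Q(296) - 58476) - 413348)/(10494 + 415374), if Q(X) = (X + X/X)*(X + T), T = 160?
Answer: -3057488261/106467 ≈ -28718.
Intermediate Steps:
Q(X) = (1 + X)*(160 + X) (Q(X) = (X + X/X)*(X + 160) = (X + 1)*(160 + X) = (1 + X)*(160 + X))
((22420 - 181336)*(Q(296) - 58476) - 413348)/(10494 + 415374) = ((22420 - 181336)*((160 + 296**2 + 161*296) - 58476) - 413348)/(10494 + 415374) = (-158916*((160 + 87616 + 47656) - 58476) - 413348)/425868 = (-158916*(135432 - 58476) - 413348)*(1/425868) = (-158916*76956 - 413348)*(1/425868) = (-12229539696 - 413348)*(1/425868) = -12229953044*1/425868 = -3057488261/106467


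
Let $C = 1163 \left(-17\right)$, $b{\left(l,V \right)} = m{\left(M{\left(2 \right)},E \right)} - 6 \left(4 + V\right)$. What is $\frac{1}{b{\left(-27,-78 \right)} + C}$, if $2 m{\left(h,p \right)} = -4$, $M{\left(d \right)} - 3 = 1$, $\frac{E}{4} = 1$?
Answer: $- \frac{1}{19329} \approx -5.1736 \cdot 10^{-5}$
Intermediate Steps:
$E = 4$ ($E = 4 \cdot 1 = 4$)
$M{\left(d \right)} = 4$ ($M{\left(d \right)} = 3 + 1 = 4$)
$m{\left(h,p \right)} = -2$ ($m{\left(h,p \right)} = \frac{1}{2} \left(-4\right) = -2$)
$b{\left(l,V \right)} = -26 - 6 V$ ($b{\left(l,V \right)} = -2 - 6 \left(4 + V\right) = -2 - \left(24 + 6 V\right) = -26 - 6 V$)
$C = -19771$
$\frac{1}{b{\left(-27,-78 \right)} + C} = \frac{1}{\left(-26 - -468\right) - 19771} = \frac{1}{\left(-26 + 468\right) - 19771} = \frac{1}{442 - 19771} = \frac{1}{-19329} = - \frac{1}{19329}$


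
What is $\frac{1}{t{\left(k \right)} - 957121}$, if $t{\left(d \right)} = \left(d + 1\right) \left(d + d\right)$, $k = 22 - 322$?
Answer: $- \frac{1}{777721} \approx -1.2858 \cdot 10^{-6}$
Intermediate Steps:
$k = -300$ ($k = 22 - 322 = -300$)
$t{\left(d \right)} = 2 d \left(1 + d\right)$ ($t{\left(d \right)} = \left(1 + d\right) 2 d = 2 d \left(1 + d\right)$)
$\frac{1}{t{\left(k \right)} - 957121} = \frac{1}{2 \left(-300\right) \left(1 - 300\right) - 957121} = \frac{1}{2 \left(-300\right) \left(-299\right) - 957121} = \frac{1}{179400 - 957121} = \frac{1}{-777721} = - \frac{1}{777721}$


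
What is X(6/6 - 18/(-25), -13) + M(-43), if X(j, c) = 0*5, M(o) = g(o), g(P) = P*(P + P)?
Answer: 3698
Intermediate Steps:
g(P) = 2*P² (g(P) = P*(2*P) = 2*P²)
M(o) = 2*o²
X(j, c) = 0
X(6/6 - 18/(-25), -13) + M(-43) = 0 + 2*(-43)² = 0 + 2*1849 = 0 + 3698 = 3698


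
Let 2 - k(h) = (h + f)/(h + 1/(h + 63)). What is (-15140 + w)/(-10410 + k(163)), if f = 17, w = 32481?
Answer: -638825099/383460992 ≈ -1.6659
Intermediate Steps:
k(h) = 2 - (17 + h)/(h + 1/(63 + h)) (k(h) = 2 - (h + 17)/(h + 1/(h + 63)) = 2 - (17 + h)/(h + 1/(63 + h)))
(-15140 + w)/(-10410 + k(163)) = (-15140 + 32481)/(-10410 + (-1069 + 163**2 + 46*163)/(1 + 163**2 + 63*163)) = 17341/(-10410 + (-1069 + 26569 + 7498)/(1 + 26569 + 10269)) = 17341/(-10410 + 32998/36839) = 17341/(-383460992/36839) = 17341*(-36839/383460992) = -638825099/383460992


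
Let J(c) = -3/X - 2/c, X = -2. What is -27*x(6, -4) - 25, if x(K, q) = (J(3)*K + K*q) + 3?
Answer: 407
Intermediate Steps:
J(c) = 3/2 - 2/c (J(c) = -3/(-2) - 2/c = -3*(-½) - 2/c = 3/2 - 2/c)
x(K, q) = 3 + 5*K/6 + K*q (x(K, q) = ((3/2 - 2/3)*K + K*q) + 3 = ((3/2 - 2*⅓)*K + K*q) + 3 = ((3/2 - ⅔)*K + K*q) + 3 = (5*K/6 + K*q) + 3 = 3 + 5*K/6 + K*q)
-27*x(6, -4) - 25 = -27*(3 + (⅚)*6 + 6*(-4)) - 25 = -27*(3 + 5 - 24) - 25 = -27*(-16) - 25 = 432 - 25 = 407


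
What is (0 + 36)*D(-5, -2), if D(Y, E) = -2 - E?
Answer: 0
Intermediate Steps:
(0 + 36)*D(-5, -2) = (0 + 36)*(-2 - 1*(-2)) = 36*(-2 + 2) = 36*0 = 0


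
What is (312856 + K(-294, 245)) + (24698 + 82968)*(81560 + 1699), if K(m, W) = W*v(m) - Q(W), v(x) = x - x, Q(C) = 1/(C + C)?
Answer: 4392593411499/490 ≈ 8.9645e+9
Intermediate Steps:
Q(C) = 1/(2*C)
v(x) = 0
K(m, W) = -1/(2*W) (K(m, W) = W*0 - 1/(2*W) = 0 - 1/(2*W) = -1/(2*W))
(312856 + K(-294, 245)) + (24698 + 82968)*(81560 + 1699) = (312856 - ½/245) + (24698 + 82968)*(81560 + 1699) = (312856 - ½*1/245) + 107666*83259 = (312856 - 1/490) + 8964163494 = 153299439/490 + 8964163494 = 4392593411499/490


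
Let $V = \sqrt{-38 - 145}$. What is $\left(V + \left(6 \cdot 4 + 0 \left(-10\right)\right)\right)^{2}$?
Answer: $\left(24 + i \sqrt{183}\right)^{2} \approx 393.0 + 649.33 i$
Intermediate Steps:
$V = i \sqrt{183}$ ($V = \sqrt{-183} = i \sqrt{183} \approx 13.528 i$)
$\left(V + \left(6 \cdot 4 + 0 \left(-10\right)\right)\right)^{2} = \left(i \sqrt{183} + \left(6 \cdot 4 + 0 \left(-10\right)\right)\right)^{2} = \left(i \sqrt{183} + \left(24 + 0\right)\right)^{2} = \left(i \sqrt{183} + 24\right)^{2} = \left(24 + i \sqrt{183}\right)^{2}$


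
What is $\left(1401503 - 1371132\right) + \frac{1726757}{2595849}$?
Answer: $\frac{78840256736}{2595849} \approx 30372.0$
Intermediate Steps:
$\left(1401503 - 1371132\right) + \frac{1726757}{2595849} = 30371 + 1726757 \cdot \frac{1}{2595849} = 30371 + \frac{1726757}{2595849} = \frac{78840256736}{2595849}$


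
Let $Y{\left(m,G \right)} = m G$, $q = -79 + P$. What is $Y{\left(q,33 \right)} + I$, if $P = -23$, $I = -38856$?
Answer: $-42222$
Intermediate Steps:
$q = -102$ ($q = -79 - 23 = -102$)
$Y{\left(m,G \right)} = G m$
$Y{\left(q,33 \right)} + I = 33 \left(-102\right) - 38856 = -3366 - 38856 = -42222$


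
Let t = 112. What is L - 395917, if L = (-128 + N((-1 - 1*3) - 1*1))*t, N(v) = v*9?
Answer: -415293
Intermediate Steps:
N(v) = 9*v
L = -19376 (L = (-128 + 9*((-1 - 1*3) - 1*1))*112 = (-128 + 9*((-1 - 3) - 1))*112 = (-128 + 9*(-4 - 1))*112 = (-128 + 9*(-5))*112 = (-128 - 45)*112 = -173*112 = -19376)
L - 395917 = -19376 - 395917 = -415293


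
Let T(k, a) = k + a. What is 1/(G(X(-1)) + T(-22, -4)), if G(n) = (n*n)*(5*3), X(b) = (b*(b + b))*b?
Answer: 1/34 ≈ 0.029412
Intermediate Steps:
X(b) = 2*b**3 (X(b) = (b*(2*b))*b = (2*b**2)*b = 2*b**3)
T(k, a) = a + k
G(n) = 15*n**2 (G(n) = n**2*15 = 15*n**2)
1/(G(X(-1)) + T(-22, -4)) = 1/(15*(2*(-1)**3)**2 + (-4 - 22)) = 1/(15*(2*(-1))**2 - 26) = 1/(15*(-2)**2 - 26) = 1/(15*4 - 26) = 1/(60 - 26) = 1/34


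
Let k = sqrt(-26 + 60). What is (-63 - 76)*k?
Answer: -139*sqrt(34) ≈ -810.50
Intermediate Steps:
k = sqrt(34) ≈ 5.8309
(-63 - 76)*k = (-63 - 76)*sqrt(34) = -139*sqrt(34)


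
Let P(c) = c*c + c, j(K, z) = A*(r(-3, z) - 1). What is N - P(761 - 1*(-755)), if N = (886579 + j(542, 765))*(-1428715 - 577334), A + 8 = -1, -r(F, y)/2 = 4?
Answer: -1778685706112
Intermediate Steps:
r(F, y) = -8 (r(F, y) = -2*4 = -8)
A = -9 (A = -8 - 1 = -9)
j(K, z) = 81 (j(K, z) = -9*(-8 - 1) = -9*(-9) = 81)
P(c) = c + c² (P(c) = c² + c = c + c²)
N = -1778683406340 (N = (886579 + 81)*(-1428715 - 577334) = 886660*(-2006049) = -1778683406340)
N - P(761 - 1*(-755)) = -1778683406340 - (761 - 1*(-755))*(1 + (761 - 1*(-755))) = -1778683406340 - (761 + 755)*(1 + (761 + 755)) = -1778683406340 - 1516*(1 + 1516) = -1778683406340 - 1516*1517 = -1778683406340 - 1*2299772 = -1778683406340 - 2299772 = -1778685706112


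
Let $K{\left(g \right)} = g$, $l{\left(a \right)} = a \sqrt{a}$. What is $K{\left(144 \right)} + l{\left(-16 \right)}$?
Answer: $144 - 64 i \approx 144.0 - 64.0 i$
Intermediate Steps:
$l{\left(a \right)} = a^{\frac{3}{2}}$
$K{\left(144 \right)} + l{\left(-16 \right)} = 144 + \left(-16\right)^{\frac{3}{2}} = 144 - 64 i$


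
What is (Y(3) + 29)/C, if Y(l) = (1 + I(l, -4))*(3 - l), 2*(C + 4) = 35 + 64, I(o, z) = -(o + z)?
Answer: 58/91 ≈ 0.63736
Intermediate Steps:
I(o, z) = -o - z
C = 91/2 (C = -4 + (35 + 64)/2 = -4 + (½)*99 = -4 + 99/2 = 91/2 ≈ 45.500)
Y(l) = (3 - l)*(5 - l) (Y(l) = (1 + (-l - 1*(-4)))*(3 - l) = (1 + (-l + 4))*(3 - l) = (1 + (4 - l))*(3 - l) = (5 - l)*(3 - l) = (3 - l)*(5 - l))
(Y(3) + 29)/C = ((15 + 3² - 8*3) + 29)/(91/2) = ((15 + 9 - 24) + 29)*(2/91) = (0 + 29)*(2/91) = 29*(2/91) = 58/91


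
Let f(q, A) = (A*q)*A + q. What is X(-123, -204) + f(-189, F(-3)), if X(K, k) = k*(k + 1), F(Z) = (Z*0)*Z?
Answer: 41223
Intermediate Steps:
F(Z) = 0 (F(Z) = 0*Z = 0)
X(K, k) = k*(1 + k)
f(q, A) = q + q*A² (f(q, A) = q*A² + q = q + q*A²)
X(-123, -204) + f(-189, F(-3)) = -204*(1 - 204) - 189*(1 + 0²) = -204*(-203) - 189*(1 + 0) = 41412 - 189*1 = 41412 - 189 = 41223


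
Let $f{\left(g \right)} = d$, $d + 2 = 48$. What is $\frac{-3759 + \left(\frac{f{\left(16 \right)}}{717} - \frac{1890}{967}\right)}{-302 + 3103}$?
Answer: $- \frac{2607571949}{1942042539} \approx -1.3427$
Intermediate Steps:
$d = 46$ ($d = -2 + 48 = 46$)
$f{\left(g \right)} = 46$
$\frac{-3759 + \left(\frac{f{\left(16 \right)}}{717} - \frac{1890}{967}\right)}{-302 + 3103} = \frac{-3759 + \left(\frac{46}{717} - \frac{1890}{967}\right)}{-302 + 3103} = \frac{-3759 + \left(46 \cdot \frac{1}{717} - \frac{1890}{967}\right)}{2801} = \left(-3759 + \left(\frac{46}{717} - \frac{1890}{967}\right)\right) \frac{1}{2801} = \left(-3759 - \frac{1310648}{693339}\right) \frac{1}{2801} = \left(- \frac{2607571949}{693339}\right) \frac{1}{2801} = - \frac{2607571949}{1942042539}$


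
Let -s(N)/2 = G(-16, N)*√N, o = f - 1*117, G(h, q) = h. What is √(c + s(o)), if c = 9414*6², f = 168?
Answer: 2*√(84726 + 8*√51) ≈ 582.35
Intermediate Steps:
c = 338904 (c = 9414*36 = 338904)
o = 51 (o = 168 - 1*117 = 168 - 117 = 51)
s(N) = 32*√N (s(N) = -(-32)*√N = 32*√N)
√(c + s(o)) = √(338904 + 32*√51)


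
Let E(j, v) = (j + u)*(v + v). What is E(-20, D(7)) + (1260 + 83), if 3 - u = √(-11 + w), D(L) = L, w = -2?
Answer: 1105 - 14*I*√13 ≈ 1105.0 - 50.478*I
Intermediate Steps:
u = 3 - I*√13 (u = 3 - √(-11 - 2) = 3 - √(-13) = 3 - I*√13 ≈ 3.0 - 3.6056*I)
E(j, v) = 2*v*(3 + j - I*√13) (E(j, v) = (j + (3 - I*√13))*(v + v) = (3 + j - I*√13)*(2*v) = 2*v*(3 + j - I*√13))
E(-20, D(7)) + (1260 + 83) = 2*7*(3 - 20 - I*√13) + (1260 + 83) = 2*7*(-17 - I*√13) + 1343 = (-238 - 14*I*√13) + 1343 = 1105 - 14*I*√13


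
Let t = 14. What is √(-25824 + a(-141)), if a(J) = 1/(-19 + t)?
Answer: I*√645605/5 ≈ 160.7*I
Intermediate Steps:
a(J) = -⅕ (a(J) = 1/(-19 + 14) = 1/(-5) = -⅕)
√(-25824 + a(-141)) = √(-25824 - ⅕) = √(-129121/5) = I*√645605/5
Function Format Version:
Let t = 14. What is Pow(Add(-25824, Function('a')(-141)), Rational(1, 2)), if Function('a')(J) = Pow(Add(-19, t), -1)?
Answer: Mul(Rational(1, 5), I, Pow(645605, Rational(1, 2))) ≈ Mul(160.70, I)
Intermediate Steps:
Function('a')(J) = Rational(-1, 5) (Function('a')(J) = Pow(Add(-19, 14), -1) = Pow(-5, -1) = Rational(-1, 5))
Pow(Add(-25824, Function('a')(-141)), Rational(1, 2)) = Pow(Add(-25824, Rational(-1, 5)), Rational(1, 2)) = Pow(Rational(-129121, 5), Rational(1, 2)) = Mul(Rational(1, 5), I, Pow(645605, Rational(1, 2)))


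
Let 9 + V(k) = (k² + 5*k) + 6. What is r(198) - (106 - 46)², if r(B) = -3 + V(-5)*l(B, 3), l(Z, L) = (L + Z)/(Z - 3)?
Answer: -234396/65 ≈ -3606.1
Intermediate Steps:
V(k) = -3 + k² + 5*k (V(k) = -9 + ((k² + 5*k) + 6) = -9 + (6 + k² + 5*k) = -3 + k² + 5*k)
l(Z, L) = (L + Z)/(-3 + Z)
r(B) = -3 - 3*(3 + B)/(-3 + B) (r(B) = -3 + (-3 + (-5)² + 5*(-5))*((3 + B)/(-3 + B)) = -3 + (-3 + 25 - 25)*((3 + B)/(-3 + B)) = -3 - 3*(3 + B)/(-3 + B))
r(198) - (106 - 46)² = -6*198/(-3 + 198) - (106 - 46)² = -6*198/195 - 1*60² = -6*198*1/195 - 1*3600 = -396/65 - 3600 = -234396/65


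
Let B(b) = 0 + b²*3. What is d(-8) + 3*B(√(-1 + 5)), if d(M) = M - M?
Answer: 36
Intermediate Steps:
d(M) = 0
B(b) = 3*b² (B(b) = 0 + 3*b² = 3*b²)
d(-8) + 3*B(√(-1 + 5)) = 0 + 3*(3*(√(-1 + 5))²) = 0 + 3*(3*(√4)²) = 0 + 3*(3*2²) = 0 + 3*(3*4) = 0 + 3*12 = 0 + 36 = 36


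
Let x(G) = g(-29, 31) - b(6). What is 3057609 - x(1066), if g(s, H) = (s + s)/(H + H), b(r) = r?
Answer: 94786094/31 ≈ 3.0576e+6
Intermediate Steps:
g(s, H) = s/H (g(s, H) = (2*s)/((2*H)) = (2*s)*(1/(2*H)) = s/H)
x(G) = -215/31 (x(G) = -29/31 - 1*6 = -29*1/31 - 6 = -29/31 - 6 = -215/31)
3057609 - x(1066) = 3057609 - 1*(-215/31) = 3057609 + 215/31 = 94786094/31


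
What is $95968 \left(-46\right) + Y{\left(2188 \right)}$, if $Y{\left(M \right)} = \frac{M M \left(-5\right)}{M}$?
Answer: $-4425468$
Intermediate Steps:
$Y{\left(M \right)} = - 5 M$ ($Y{\left(M \right)} = \frac{M^{2} \left(-5\right)}{M} = \frac{\left(-5\right) M^{2}}{M} = - 5 M$)
$95968 \left(-46\right) + Y{\left(2188 \right)} = 95968 \left(-46\right) - 10940 = -4414528 - 10940 = -4425468$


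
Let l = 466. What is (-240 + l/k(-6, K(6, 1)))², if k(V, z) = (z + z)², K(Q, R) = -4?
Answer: 55457809/1024 ≈ 54158.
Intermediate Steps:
k(V, z) = 4*z² (k(V, z) = (2*z)² = 4*z²)
(-240 + l/k(-6, K(6, 1)))² = (-240 + 466/((4*(-4)²)))² = (-240 + 466/((4*16)))² = (-240 + 466/64)² = (-240 + 466*(1/64))² = (-240 + 233/32)² = (-7447/32)² = 55457809/1024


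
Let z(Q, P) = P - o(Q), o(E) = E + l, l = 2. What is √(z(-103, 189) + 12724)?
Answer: 3*√1446 ≈ 114.08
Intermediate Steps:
o(E) = 2 + E (o(E) = E + 2 = 2 + E)
z(Q, P) = -2 + P - Q (z(Q, P) = P - (2 + Q) = P + (-2 - Q) = -2 + P - Q)
√(z(-103, 189) + 12724) = √((-2 + 189 - 1*(-103)) + 12724) = √((-2 + 189 + 103) + 12724) = √(290 + 12724) = √13014 = 3*√1446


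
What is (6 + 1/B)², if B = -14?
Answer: 6889/196 ≈ 35.148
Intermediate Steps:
(6 + 1/B)² = (6 + 1/(-14))² = (6 - 1/14)² = (83/14)² = 6889/196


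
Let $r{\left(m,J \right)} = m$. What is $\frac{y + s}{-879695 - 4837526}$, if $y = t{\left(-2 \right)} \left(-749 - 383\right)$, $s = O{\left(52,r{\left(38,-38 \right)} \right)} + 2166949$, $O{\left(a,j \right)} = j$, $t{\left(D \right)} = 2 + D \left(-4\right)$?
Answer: $- \frac{2155667}{5717221} \approx -0.37705$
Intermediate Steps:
$t{\left(D \right)} = 2 - 4 D$
$s = 2166987$ ($s = 38 + 2166949 = 2166987$)
$y = -11320$ ($y = \left(2 - -8\right) \left(-749 - 383\right) = \left(2 + 8\right) \left(-1132\right) = 10 \left(-1132\right) = -11320$)
$\frac{y + s}{-879695 - 4837526} = \frac{-11320 + 2166987}{-879695 - 4837526} = \frac{2155667}{-5717221} = 2155667 \left(- \frac{1}{5717221}\right) = - \frac{2155667}{5717221}$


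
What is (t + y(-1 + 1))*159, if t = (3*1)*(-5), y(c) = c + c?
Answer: -2385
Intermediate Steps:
y(c) = 2*c
t = -15 (t = 3*(-5) = -15)
(t + y(-1 + 1))*159 = (-15 + 2*(-1 + 1))*159 = (-15 + 2*0)*159 = (-15 + 0)*159 = -15*159 = -2385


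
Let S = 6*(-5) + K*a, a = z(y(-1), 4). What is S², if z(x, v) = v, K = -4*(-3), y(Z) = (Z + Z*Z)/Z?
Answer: 324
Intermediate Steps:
y(Z) = (Z + Z²)/Z
K = 12
a = 4
S = 18 (S = 6*(-5) + 12*4 = -30 + 48 = 18)
S² = 18² = 324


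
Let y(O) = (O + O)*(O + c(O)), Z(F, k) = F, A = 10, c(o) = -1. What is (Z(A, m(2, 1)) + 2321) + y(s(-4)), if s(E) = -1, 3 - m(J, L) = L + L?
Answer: 2335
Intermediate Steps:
m(J, L) = 3 - 2*L (m(J, L) = 3 - (L + L) = 3 - 2*L)
y(O) = 2*O*(-1 + O) (y(O) = (O + O)*(O - 1) = (2*O)*(-1 + O) = 2*O*(-1 + O))
(Z(A, m(2, 1)) + 2321) + y(s(-4)) = (10 + 2321) + 2*(-1)*(-1 - 1) = 2331 + 2*(-1)*(-2) = 2331 + 4 = 2335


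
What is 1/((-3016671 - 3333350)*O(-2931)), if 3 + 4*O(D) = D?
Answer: 2/9315480807 ≈ 2.1470e-10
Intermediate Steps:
O(D) = -¾ + D/4
1/((-3016671 - 3333350)*O(-2931)) = 1/((-3016671 - 3333350)*(-¾ + (¼)*(-2931))) = 1/((-6350021)*(-¾ - 2931/4)) = -1/(6350021*(-1467/2)) = -1/6350021*(-2/1467) = 2/9315480807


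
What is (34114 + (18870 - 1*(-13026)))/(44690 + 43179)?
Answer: 66010/87869 ≈ 0.75123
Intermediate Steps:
(34114 + (18870 - 1*(-13026)))/(44690 + 43179) = (34114 + (18870 + 13026))/87869 = (34114 + 31896)*(1/87869) = 66010*(1/87869) = 66010/87869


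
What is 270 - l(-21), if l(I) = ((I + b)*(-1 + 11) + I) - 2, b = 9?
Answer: 413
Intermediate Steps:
l(I) = 88 + 11*I (l(I) = ((I + 9)*(-1 + 11) + I) - 2 = ((9 + I)*10 + I) - 2 = ((90 + 10*I) + I) - 2 = (90 + 11*I) - 2 = 88 + 11*I)
270 - l(-21) = 270 - (88 + 11*(-21)) = 270 - (88 - 231) = 270 - 1*(-143) = 270 + 143 = 413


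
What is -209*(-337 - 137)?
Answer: 99066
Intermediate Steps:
-209*(-337 - 137) = -209*(-474) = 99066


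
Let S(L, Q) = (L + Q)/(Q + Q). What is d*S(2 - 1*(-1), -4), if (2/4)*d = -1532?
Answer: -383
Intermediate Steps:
S(L, Q) = (L + Q)/(2*Q) (S(L, Q) = (L + Q)/((2*Q)) = (L + Q)*(1/(2*Q)) = (L + Q)/(2*Q))
d = -3064 (d = 2*(-1532) = -3064)
d*S(2 - 1*(-1), -4) = -1532*((2 - 1*(-1)) - 4)/(-4) = -1532*(-1)*((2 + 1) - 4)/4 = -1532*(-1)*(3 - 4)/4 = -1532*(-1)*(-1)/4 = -3064*1/8 = -383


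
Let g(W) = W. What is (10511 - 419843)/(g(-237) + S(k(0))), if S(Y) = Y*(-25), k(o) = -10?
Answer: -409332/13 ≈ -31487.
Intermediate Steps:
S(Y) = -25*Y
(10511 - 419843)/(g(-237) + S(k(0))) = (10511 - 419843)/(-237 - 25*(-10)) = -409332/(-237 + 250) = -409332/13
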